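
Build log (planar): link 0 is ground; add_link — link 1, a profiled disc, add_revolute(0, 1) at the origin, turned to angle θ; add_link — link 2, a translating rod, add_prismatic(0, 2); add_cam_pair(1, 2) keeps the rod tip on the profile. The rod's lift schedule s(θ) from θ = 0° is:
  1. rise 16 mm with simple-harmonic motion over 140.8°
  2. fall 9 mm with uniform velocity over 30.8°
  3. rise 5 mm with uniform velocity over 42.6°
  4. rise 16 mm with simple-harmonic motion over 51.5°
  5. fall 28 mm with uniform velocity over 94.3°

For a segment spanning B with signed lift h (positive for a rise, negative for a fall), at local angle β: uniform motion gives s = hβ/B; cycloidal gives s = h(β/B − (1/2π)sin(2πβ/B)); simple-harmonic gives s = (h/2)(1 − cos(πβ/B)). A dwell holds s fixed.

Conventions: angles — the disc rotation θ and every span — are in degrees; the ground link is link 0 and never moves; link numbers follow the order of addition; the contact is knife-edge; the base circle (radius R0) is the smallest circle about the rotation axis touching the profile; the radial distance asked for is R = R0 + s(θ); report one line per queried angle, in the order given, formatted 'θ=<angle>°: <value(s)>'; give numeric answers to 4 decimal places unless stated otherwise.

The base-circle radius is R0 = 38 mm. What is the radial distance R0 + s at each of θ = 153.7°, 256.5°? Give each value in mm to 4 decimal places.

seg 1 [0°–140.8°] simple-harmonic, h=16: full span → s += 16 → s = 16.0000
seg 2 [140.8°–171.6°] uniform, h=-9: θ=153.7° here. β=12.9, B=30.8. -9·12.9/30.8 = -3.7695 → s = 12.2305
seg 2 [140.8°–171.6°] uniform, h=-9: full span → s += -9 → s = 7.0000
seg 3 [171.6°–214.2°] uniform, h=5: full span → s += 5 → s = 12.0000
seg 4 [214.2°–265.7°] simple-harmonic, h=16: θ=256.5° here. β=42.3, B=51.5. 16/2·(1 − cos(π·0.8214)) = 14.7729 → s = 26.7729
θ=153.7°: R = R0 + s = 38 + 12.2305 = 50.2305
θ=256.5°: R = R0 + s = 38 + 26.7729 = 64.7729

θ=153.7°: 50.2305
θ=256.5°: 64.7729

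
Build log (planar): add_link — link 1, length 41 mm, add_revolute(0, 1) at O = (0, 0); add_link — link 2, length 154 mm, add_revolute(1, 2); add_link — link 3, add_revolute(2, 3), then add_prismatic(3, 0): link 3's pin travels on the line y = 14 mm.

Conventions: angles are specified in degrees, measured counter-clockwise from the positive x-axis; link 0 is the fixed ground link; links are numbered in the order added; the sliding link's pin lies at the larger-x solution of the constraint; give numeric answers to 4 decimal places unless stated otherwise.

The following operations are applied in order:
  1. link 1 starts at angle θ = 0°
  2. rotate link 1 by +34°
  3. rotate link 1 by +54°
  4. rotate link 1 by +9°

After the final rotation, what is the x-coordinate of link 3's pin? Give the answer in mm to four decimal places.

geometry: r = 41 mm, L = 154 mm, e = 14 mm; θ starts at 0°
rotate link 1 by +34°: θ ← 0° +34° = 34°
rotate link 1 by +54°: θ ← 34° +54° = 88°
rotate link 1 by +9°: θ ← 88° +9° = 97°
crank pin P = (r cos θ, r sin θ) = (-4.996643, 40.694392)
h = r sin θ − e = 40.694392 − 14 = 26.694392
x = r cos θ + √(L² − h²) = -4.996643 + 151.668749 = 146.672106

146.6721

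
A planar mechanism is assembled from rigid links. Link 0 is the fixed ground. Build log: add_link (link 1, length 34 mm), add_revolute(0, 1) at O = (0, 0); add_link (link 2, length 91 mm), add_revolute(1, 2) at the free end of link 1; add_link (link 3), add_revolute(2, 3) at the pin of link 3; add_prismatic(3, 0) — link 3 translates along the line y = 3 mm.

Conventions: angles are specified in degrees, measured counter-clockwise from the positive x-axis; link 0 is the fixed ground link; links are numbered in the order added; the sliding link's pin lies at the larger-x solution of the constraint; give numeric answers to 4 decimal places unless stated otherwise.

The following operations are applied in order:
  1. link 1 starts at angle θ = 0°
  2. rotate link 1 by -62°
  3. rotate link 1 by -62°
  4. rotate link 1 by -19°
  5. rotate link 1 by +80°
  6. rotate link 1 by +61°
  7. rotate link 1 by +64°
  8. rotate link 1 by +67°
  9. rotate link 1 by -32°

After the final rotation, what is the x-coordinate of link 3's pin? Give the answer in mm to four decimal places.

geometry: r = 34 mm, L = 91 mm, e = 3 mm; θ starts at 0°
rotate link 1 by -62°: θ ← 0° -62° = -62°
rotate link 1 by -62°: θ ← -62° -62° = -124°
rotate link 1 by -19°: θ ← -124° -19° = -143°
rotate link 1 by +80°: θ ← -143° +80° = -63°
rotate link 1 by +61°: θ ← -63° +61° = -2°
rotate link 1 by +64°: θ ← -2° +64° = 62°
rotate link 1 by +67°: θ ← 62° +67° = 129°
rotate link 1 by -32°: θ ← 129° -32° = 97°
crank pin P = (r cos θ, r sin θ) = (-4.143558, 33.746569)
h = r sin θ − e = 33.746569 − 3 = 30.746569
x = r cos θ + √(L² − h²) = -4.143558 + 85.648400 = 81.504843

81.5048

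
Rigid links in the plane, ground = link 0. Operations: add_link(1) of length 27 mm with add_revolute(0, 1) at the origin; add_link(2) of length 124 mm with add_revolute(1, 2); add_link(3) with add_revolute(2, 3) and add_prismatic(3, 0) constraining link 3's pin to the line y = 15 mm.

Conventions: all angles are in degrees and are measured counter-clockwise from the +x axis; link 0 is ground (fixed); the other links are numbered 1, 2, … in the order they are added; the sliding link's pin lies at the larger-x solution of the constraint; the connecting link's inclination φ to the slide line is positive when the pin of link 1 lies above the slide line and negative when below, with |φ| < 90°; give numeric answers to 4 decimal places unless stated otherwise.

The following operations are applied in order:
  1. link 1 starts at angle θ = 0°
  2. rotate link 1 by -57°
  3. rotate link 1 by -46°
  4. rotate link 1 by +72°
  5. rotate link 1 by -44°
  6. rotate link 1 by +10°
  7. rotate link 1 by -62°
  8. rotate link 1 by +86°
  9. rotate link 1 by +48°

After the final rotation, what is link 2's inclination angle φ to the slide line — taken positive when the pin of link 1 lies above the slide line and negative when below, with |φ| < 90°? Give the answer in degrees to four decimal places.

geometry: r = 27 mm, L = 124 mm, e = 15 mm; θ starts at 0°
rotate link 1 by -57°: θ ← 0° -57° = -57°
rotate link 1 by -46°: θ ← -57° -46° = -103°
rotate link 1 by +72°: θ ← -103° +72° = -31°
rotate link 1 by -44°: θ ← -31° -44° = -75°
rotate link 1 by +10°: θ ← -75° +10° = -65°
rotate link 1 by -62°: θ ← -65° -62° = -127°
rotate link 1 by +86°: θ ← -127° +86° = -41°
rotate link 1 by +48°: θ ← -41° +48° = 7°
h = r sin θ − e = 3.290472 − 15 = -11.709528
sin φ = h / L = -11.709528 / 124 = -0.09443168
φ = arcsin(-0.09443168) = -5.418610°

-5.4186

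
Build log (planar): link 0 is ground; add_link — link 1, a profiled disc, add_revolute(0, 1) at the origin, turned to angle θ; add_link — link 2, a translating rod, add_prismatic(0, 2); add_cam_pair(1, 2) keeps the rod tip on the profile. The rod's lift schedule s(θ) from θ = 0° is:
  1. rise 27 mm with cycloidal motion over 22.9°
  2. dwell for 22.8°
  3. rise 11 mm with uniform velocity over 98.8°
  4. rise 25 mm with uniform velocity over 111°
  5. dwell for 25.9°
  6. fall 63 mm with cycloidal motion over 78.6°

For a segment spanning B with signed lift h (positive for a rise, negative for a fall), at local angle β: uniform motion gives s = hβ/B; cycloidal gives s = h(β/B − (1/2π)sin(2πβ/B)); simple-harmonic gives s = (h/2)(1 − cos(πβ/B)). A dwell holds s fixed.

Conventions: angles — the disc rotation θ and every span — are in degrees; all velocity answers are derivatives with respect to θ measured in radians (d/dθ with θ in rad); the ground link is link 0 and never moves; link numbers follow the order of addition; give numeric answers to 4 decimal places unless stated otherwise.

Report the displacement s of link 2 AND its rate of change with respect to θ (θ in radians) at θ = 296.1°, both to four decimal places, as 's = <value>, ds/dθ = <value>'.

seg 1 [0°–22.9°] cycloidal, h=27: full span → s += 27 → s = 27.0000
seg 2 [22.9°–45.7°] dwell: s stays 27.0000
seg 3 [45.7°–144.5°] uniform, h=11: full span → s += 11 → s = 38.0000
seg 4 [144.5°–255.5°] uniform, h=25: full span → s += 25 → s = 63.0000
seg 5 [255.5°–281.4°] dwell: s stays 63.0000
seg 6 [281.4°–360°] cycloidal, h=-63: θ=296.1° here. β=14.7, B=78.6. -63·(0.1870 − sin(2π·0.1870)/(2π)) = -2.5305 → s = 60.4695
velocity in seg [281.4°–360°] (cycloidal), θ in radians: β = 14.7° = 0.2566 rad, B = 78.6° = 1.3718 rad; ds/dθ = (h/B)(1 − cos(2πβ/B)) = ((-63)/1.3718)(1 − cos(2π·0.1870)) = -28.222598 mm/rad

s = 60.4695, ds/dθ = -28.2226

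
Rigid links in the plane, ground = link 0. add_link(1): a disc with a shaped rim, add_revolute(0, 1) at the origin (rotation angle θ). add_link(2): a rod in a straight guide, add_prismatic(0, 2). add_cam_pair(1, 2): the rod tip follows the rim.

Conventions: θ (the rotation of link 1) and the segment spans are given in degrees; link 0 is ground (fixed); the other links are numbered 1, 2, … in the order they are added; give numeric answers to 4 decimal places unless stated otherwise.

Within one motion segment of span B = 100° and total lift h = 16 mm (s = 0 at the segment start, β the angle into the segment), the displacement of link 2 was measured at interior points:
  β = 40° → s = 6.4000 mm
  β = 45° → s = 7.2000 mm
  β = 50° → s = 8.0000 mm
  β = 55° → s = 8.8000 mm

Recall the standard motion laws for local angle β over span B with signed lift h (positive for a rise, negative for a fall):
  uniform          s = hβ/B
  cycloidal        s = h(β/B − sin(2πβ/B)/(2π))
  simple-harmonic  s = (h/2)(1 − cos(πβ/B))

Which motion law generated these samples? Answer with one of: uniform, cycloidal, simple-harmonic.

candidates at β/B = r: uniform s = h·r (linear in β); cycloidal s = h·(r − sin(2πr)/(2π)); simple-harmonic s = (h/2)(1 − cos(πr))
β=40°: printed 6.4000 | uniform 6.4000, cycloidal 4.9032, simple-harmonic 5.5279
β=45°: printed 7.2000 | uniform 7.2000, cycloidal 6.4131, simple-harmonic 6.7485
β=50°: printed 8.0000 | uniform 8.0000, cycloidal 8.0000, simple-harmonic 8.0000
β=55°: printed 8.8000 | uniform 8.8000, cycloidal 9.5869, simple-harmonic 9.2515
only one law matches every sample → uniform

uniform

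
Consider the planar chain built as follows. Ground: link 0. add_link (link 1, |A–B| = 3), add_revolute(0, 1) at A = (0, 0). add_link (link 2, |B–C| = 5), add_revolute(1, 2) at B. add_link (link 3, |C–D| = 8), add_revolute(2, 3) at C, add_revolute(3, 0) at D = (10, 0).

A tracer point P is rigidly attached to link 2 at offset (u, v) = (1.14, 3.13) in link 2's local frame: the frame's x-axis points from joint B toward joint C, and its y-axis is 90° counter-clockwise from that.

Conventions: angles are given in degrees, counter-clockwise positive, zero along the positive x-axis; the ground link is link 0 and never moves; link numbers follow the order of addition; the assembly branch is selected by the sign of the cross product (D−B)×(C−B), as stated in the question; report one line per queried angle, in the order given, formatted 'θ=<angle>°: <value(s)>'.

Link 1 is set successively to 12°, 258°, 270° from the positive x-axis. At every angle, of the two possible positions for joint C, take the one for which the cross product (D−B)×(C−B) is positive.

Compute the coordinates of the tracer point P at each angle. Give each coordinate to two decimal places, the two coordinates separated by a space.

A=(0,0), D=(10.00,0)
θ=12°: B = A + 3.00·(cos12°, sin12°) = (2.9344, 0.6237)
θ=12°: |BD| = 7.0930
θ=12°: circle(B,5.00) ∩ circle(D,8.00): a=0.7973, h=4.9360
θ=12°:   candidates: C₊=(4.1628,5.4705) cross=35.011; C₋=(3.2946,-4.3633) cross=-35.011
θ=12°:   branch + wants cross > 0 → take C=(4.1628,5.4705) (cross=35.011)
θ=12°: ex = (C−B)/|BC| = (0.2457,0.9694); ey = (-0.9694,0.2457)
θ=12°: P = B + 1.14·ex + 3.13·ey = (0.1804,2.4977)
θ=258°: B = A + 3.00·(cos258°, sin258°) = (-0.6237, -2.9344)
θ=258°: |BD| = 11.0216
θ=258°: circle(B,5.00) ∩ circle(D,8.00): a=3.7415, h=3.3168
θ=258°:   candidates: C₊=(2.0997,1.2588) cross=36.556; C₋=(3.8658,-5.1353) cross=-36.556
θ=258°:   branch + wants cross > 0 → take C=(2.0997,1.2588) (cross=36.556)
θ=258°: ex = (C−B)/|BC| = (0.5447,0.8386); ey = (-0.8386,0.5447)
θ=258°: P = B + 1.14·ex + 3.13·ey = (-2.6278,-0.2735)
θ=270°: B = A + 3.00·(cos270°, sin270°) = (-0.0000, -3.0000)
θ=270°: |BD| = 10.4403
θ=270°: circle(B,5.00) ∩ circle(D,8.00): a=3.3524, h=3.7096
θ=270°:   candidates: C₊=(2.1451,1.5165) cross=38.730; C₋=(4.2770,-5.5899) cross=-38.730
θ=270°:   branch + wants cross > 0 → take C=(2.1451,1.5165) (cross=38.730)
θ=270°: ex = (C−B)/|BC| = (0.4290,0.9033); ey = (-0.9033,0.4290)
θ=270°: P = B + 1.14·ex + 3.13·ey = (-2.3383,-0.6274)

θ=12°: 0.18 2.50
θ=258°: -2.63 -0.27
θ=270°: -2.34 -0.63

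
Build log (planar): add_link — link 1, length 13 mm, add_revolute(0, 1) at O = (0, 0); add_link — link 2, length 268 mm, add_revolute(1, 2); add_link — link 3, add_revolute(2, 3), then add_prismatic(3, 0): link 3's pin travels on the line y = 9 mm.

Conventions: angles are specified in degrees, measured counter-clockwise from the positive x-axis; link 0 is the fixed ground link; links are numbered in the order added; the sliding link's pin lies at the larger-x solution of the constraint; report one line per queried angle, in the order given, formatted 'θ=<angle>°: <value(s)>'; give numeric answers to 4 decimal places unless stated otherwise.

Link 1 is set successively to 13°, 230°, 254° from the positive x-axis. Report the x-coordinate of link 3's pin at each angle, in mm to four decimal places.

geometry: r = 13 mm, L = 268 mm, e = 9 mm
θ=13°: crank pin P = (r cos θ, r sin θ) = (12.666811, 2.924364)
θ=13°: h = r sin θ − e = 2.924364 − 9 = -6.075636
θ=13°: x = r cos θ + √(L² − h²) = 12.666811 + 267.931123 = 280.597934
θ=230°: crank pin P = (r cos θ, r sin θ) = (-8.356239, -9.958578)
θ=230°: h = r sin θ − e = -9.958578 − 9 = -18.958578
θ=230°: x = r cos θ + √(L² − h²) = -8.356239 + 267.328585 = 258.972346
θ=254°: crank pin P = (r cos θ, r sin θ) = (-3.583286, -12.496402)
θ=254°: h = r sin θ − e = -12.496402 − 9 = -21.496402
θ=254°: x = r cos θ + √(L² − h²) = -3.583286 + 267.136491 = 263.553205

θ=13°: 280.5979
θ=230°: 258.9723
θ=254°: 263.5532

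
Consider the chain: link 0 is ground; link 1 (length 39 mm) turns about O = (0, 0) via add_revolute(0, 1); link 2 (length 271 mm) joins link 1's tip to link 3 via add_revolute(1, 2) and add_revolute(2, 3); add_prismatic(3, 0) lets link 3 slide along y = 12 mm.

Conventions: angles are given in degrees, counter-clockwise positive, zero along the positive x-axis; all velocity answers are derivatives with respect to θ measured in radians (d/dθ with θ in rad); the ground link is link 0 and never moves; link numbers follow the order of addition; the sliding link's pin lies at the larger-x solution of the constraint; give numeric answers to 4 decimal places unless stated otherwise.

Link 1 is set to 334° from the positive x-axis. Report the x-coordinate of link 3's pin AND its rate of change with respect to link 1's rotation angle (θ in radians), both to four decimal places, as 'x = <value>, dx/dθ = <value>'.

geometry: r = 39 mm, L = 271 mm, e = 12 mm
crank pin P = (r cos θ, r sin θ) = (35.052968, -17.096475)
h = r sin θ − e = -17.096475 − 12 = -29.096475
x = r cos θ + √(L² − h²) = 35.052968 + 269.433471 = 304.486439
dx/dθ = −r sin θ − h·r cos θ/√(L² − h²) (θ in radians; h = -29.096475) = 20.881891

x = 304.4864, dx/dθ = 20.8819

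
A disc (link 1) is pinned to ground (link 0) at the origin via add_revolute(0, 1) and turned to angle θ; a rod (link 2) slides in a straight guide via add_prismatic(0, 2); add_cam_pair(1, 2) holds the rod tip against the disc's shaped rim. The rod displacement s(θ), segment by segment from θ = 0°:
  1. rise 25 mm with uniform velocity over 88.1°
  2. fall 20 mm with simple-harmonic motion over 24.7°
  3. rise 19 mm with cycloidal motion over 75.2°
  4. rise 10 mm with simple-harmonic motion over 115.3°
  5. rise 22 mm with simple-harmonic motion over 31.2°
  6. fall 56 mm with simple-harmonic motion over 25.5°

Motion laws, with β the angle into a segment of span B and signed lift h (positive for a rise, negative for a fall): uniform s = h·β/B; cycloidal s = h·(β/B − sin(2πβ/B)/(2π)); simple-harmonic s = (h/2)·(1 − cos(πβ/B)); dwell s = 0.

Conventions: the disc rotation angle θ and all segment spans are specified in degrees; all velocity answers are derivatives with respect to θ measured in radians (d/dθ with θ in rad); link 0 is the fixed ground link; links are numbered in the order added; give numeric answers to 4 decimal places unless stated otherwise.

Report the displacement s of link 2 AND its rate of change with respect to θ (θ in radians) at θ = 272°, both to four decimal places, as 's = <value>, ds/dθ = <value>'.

segment 1 (0° to 88.1°, uniform, h = 25) is passed completely: s = 0.0000 + (25) = 25.0000
segment 2 (88.1° to 112.8°, simple-harmonic, h = -20) is passed completely: s = 25.0000 + (-20) = 5.0000
segment 3 (112.8° to 188°, cycloidal, h = 19) is passed completely: s = 5.0000 + (19) = 24.0000
θ = 272° falls in segment 4 (188° to 303.3°, simple-harmonic, h = 10): β = 272 − 188 = 84°, B = 115.3°; Δs = 10/2·(1 − cos(π·0.7285)) = 8.2893; s = 24.0000 + 8.2893 = 32.2893
velocity in seg [188°–303.3°] (simple-harmonic), θ in radians: β = 84° = 1.4661 rad, B = 115.3° = 2.0124 rad; ds/dθ = (πh/(2B)) sin(πβ/B) = (π·10/(2·2.0124)) sin(π·0.7285) = 5.878868 mm/rad

s = 32.2893, ds/dθ = 5.8789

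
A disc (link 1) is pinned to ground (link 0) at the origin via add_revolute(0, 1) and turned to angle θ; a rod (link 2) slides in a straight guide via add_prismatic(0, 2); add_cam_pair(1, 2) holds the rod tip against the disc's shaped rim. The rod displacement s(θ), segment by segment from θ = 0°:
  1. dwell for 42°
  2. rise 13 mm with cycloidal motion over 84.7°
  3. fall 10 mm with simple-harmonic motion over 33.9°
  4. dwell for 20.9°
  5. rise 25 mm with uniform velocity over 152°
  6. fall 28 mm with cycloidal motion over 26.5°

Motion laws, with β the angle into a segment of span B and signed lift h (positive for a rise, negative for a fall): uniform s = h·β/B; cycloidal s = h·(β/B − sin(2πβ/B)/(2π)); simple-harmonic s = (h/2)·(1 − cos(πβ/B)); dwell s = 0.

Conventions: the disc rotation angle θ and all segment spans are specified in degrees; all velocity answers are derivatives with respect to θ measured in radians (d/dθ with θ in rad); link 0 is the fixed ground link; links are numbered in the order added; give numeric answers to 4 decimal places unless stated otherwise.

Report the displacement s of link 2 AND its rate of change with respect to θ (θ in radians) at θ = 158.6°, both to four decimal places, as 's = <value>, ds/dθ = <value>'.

segment 1 (0° to 42°, dwell): s unchanged at 0.0000
segment 2 (42° to 126.7°, cycloidal, h = 13) is passed completely: s = 0.0000 + (13) = 13.0000
θ = 158.6° falls in segment 3 (126.7° to 160.6°, simple-harmonic, h = -10): β = 158.6 − 126.7 = 31.9°, B = 33.9°; Δs = -10/2·(1 − cos(π·0.9410)) = -9.9144; s = 13.0000 − 9.9144 = 3.0856
velocity in seg [126.7°–160.6°] (simple-harmonic), θ in radians: β = 31.9° = 0.5568 rad, B = 33.9° = 0.5917 rad; ds/dθ = (πh/(2B)) sin(πβ/B) = (π·(-10)/(2·0.5917)) sin(π·0.9410) = -4.892531 mm/rad

s = 3.0856, ds/dθ = -4.8925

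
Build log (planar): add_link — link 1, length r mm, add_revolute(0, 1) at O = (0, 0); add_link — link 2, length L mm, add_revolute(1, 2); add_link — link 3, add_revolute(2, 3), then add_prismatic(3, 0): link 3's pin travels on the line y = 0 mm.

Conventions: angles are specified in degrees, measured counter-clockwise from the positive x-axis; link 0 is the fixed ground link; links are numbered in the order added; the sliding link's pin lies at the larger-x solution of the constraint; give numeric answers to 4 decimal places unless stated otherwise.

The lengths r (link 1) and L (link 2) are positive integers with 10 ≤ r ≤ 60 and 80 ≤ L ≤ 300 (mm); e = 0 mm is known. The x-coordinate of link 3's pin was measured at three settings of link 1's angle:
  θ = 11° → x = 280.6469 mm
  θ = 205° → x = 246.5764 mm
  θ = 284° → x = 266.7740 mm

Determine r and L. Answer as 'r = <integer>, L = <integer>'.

constraint per measurement: (x − r cos θ)² + (r sin θ − e)² = L²
subtracting the θ₁ and θ₂ equations cancels the r² and L² terms:
r = (x₁² − x₂²) / (2[(x₁cos θ₁ + e sin θ₁) − (x₂cos θ₂ + e sin θ₂)]) = 18.0000 → r = 18
L² = (x₁ − r cos θ₁)² + (r sin θ₁ − e)² = 69169.0199 → L = 263.0000 → L = 263
check at θ₃=284°: x = 266.7740 (printed 266.7740) ✓

r = 18, L = 263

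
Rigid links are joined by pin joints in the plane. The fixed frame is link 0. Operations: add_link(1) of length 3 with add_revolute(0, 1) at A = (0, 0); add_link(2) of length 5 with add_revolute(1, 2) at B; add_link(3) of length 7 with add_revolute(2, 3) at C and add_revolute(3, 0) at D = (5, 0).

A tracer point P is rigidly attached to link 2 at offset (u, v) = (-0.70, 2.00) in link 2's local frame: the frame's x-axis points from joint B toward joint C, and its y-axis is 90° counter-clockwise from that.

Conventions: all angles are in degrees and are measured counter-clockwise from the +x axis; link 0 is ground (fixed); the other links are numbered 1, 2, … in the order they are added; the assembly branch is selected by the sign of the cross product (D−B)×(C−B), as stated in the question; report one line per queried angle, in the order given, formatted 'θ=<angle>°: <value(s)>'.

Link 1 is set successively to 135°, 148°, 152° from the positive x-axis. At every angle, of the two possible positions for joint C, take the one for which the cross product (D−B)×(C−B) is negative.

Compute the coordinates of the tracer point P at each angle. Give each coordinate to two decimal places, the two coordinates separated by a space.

A=(0,0), D=(5.00,0)
θ=135°: B = A + 3.00·(cos135°, sin135°) = (-2.1213, 2.1213)
θ=135°: |BD| = 7.4306
θ=135°: circle(B,5.00) ∩ circle(D,7.00): a=2.1003, h=4.5375
θ=135°:   candidates: C₊=(1.1870,5.8703) cross=33.716; C₋=(-1.4038,-2.8269) cross=-33.716
θ=135°:   branch - wants cross < 0 → take C=(-1.4038,-2.8269) (cross=-33.716)
θ=135°: ex = (C−B)/|BC| = (0.1435,-0.9896); ey = (0.9896,0.1435)
θ=135°: P = B + -0.70·ex + 2.00·ey = (-0.2425,3.1011)
θ=148°: B = A + 3.00·(cos148°, sin148°) = (-2.5441, 1.5898)
θ=148°: |BD| = 7.7098
θ=148°: circle(B,5.00) ∩ circle(D,7.00): a=2.2985, h=4.4404
θ=148°:   candidates: C₊=(0.6205,5.4608) cross=34.235; C₋=(-1.2107,-3.2292) cross=-34.235
θ=148°:   branch - wants cross < 0 → take C=(-1.2107,-3.2292) (cross=-34.235)
θ=148°: ex = (C−B)/|BC| = (0.2667,-0.9638); ey = (0.9638,0.2667)
θ=148°: P = B + -0.70·ex + 2.00·ey = (-0.8033,2.7978)
θ=152°: B = A + 3.00·(cos152°, sin152°) = (-2.6488, 1.4084)
θ=152°: |BD| = 7.7774
θ=152°: circle(B,5.00) ∩ circle(D,7.00): a=2.3458, h=4.4156
θ=152°:   candidates: C₊=(0.4578,5.3262) cross=34.342; C₋=(-1.1415,-3.3590) cross=-34.342
θ=152°:   branch - wants cross < 0 → take C=(-1.1415,-3.3590) (cross=-34.342)
θ=152°: ex = (C−B)/|BC| = (0.3015,-0.9535); ey = (0.9535,0.3015)
θ=152°: P = B + -0.70·ex + 2.00·ey = (-0.9529,2.6788)

θ=135°: -0.24 3.10
θ=148°: -0.80 2.80
θ=152°: -0.95 2.68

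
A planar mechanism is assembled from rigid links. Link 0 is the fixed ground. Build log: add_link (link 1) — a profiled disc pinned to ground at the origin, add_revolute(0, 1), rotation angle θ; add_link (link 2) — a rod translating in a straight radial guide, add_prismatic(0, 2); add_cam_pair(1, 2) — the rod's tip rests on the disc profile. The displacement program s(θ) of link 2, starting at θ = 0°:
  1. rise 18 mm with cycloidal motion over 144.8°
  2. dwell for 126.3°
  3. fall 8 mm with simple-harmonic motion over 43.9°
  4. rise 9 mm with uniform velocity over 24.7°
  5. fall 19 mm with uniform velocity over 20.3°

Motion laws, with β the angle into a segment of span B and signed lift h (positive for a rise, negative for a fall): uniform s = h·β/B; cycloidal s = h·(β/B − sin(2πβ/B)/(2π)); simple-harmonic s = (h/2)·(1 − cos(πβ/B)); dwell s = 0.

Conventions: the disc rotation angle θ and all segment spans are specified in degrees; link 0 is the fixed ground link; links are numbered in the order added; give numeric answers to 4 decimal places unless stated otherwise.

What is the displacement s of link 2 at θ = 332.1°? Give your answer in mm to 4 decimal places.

seg 1 [0°–144.8°] cycloidal, h=18: full span → s += 18 → s = 18.0000
seg 2 [144.8°–271.1°] dwell: s stays 18.0000
seg 3 [271.1°–315°] simple-harmonic, h=-8: full span → s += -8 → s = 10.0000
seg 4 [315°–339.7°] uniform, h=9: θ=332.1° here. β=17.1, B=24.7. 9·17.1/24.7 = 6.2308 → s = 16.2308

16.2308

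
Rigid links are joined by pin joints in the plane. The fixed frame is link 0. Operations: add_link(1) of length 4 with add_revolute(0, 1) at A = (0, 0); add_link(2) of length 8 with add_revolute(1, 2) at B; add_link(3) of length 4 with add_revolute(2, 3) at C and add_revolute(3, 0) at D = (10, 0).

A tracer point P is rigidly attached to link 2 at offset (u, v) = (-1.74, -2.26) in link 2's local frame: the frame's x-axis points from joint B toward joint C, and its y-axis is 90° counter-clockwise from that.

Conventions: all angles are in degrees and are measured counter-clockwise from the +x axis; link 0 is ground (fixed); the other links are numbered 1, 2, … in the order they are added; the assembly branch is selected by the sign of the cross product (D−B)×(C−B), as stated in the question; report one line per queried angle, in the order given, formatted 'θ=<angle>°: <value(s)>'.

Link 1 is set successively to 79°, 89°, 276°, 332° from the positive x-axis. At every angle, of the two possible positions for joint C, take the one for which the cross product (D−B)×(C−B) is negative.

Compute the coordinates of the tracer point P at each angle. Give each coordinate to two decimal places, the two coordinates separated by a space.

A=(0,0), D=(10.00,0)
θ=79°: B = A + 4.00·(cos79°, sin79°) = (0.7632, 3.9265)
θ=79°: |BD| = 10.0367
θ=79°: circle(B,8.00) ∩ circle(D,4.00): a=7.4096, h=3.0163
θ=79°:   candidates: C₊=(8.7623,3.8037) cross=30.274; C₋=(6.4022,-1.7482) cross=-30.274
θ=79°:   branch - wants cross < 0 → take C=(6.4022,-1.7482) (cross=-30.274)
θ=79°: ex = (C−B)/|BC| = (0.7049,-0.7093); ey = (0.7093,0.7049)
θ=79°: P = B + -1.74·ex + -2.26·ey = (-2.0663,3.5677)
θ=89°: B = A + 4.00·(cos89°, sin89°) = (0.0698, 3.9994)
θ=89°: |BD| = 10.7053
θ=89°: circle(B,8.00) ∩ circle(D,4.00): a=7.5945, h=2.5146
θ=89°:   candidates: C₊=(8.0539,3.4947) cross=26.919; C₋=(6.1750,-1.1703) cross=-26.919
θ=89°:   branch - wants cross < 0 → take C=(6.1750,-1.1703) (cross=-26.919)
θ=89°: ex = (C−B)/|BC| = (0.7632,-0.6462); ey = (0.6462,0.7632)
θ=89°: P = B + -1.74·ex + -2.26·ey = (-2.7185,3.3991)
θ=276°: B = A + 4.00·(cos276°, sin276°) = (0.4181, -3.9781)
θ=276°: |BD| = 10.3749
θ=276°: circle(B,8.00) ∩ circle(D,4.00): a=7.5007, h=2.7820
θ=276°:   candidates: C₊=(6.2788,1.4673) cross=28.862; C₋=(8.4122,-3.6714) cross=-28.862
θ=276°:   branch - wants cross < 0 → take C=(8.4122,-3.6714) (cross=-28.862)
θ=276°: ex = (C−B)/|BC| = (0.9993,0.0383); ey = (-0.0383,0.9993)
θ=276°: P = B + -1.74·ex + -2.26·ey = (-1.2340,-6.3031)
θ=332°: B = A + 4.00·(cos332°, sin332°) = (3.5318, -1.8779)
θ=332°: |BD| = 6.7353
θ=332°: circle(B,8.00) ∩ circle(D,4.00): a=6.9310, h=3.9952
θ=332°:   candidates: C₊=(9.0740,3.8913) cross=26.909; C₋=(11.3018,-3.7822) cross=-26.909
θ=332°:   branch - wants cross < 0 → take C=(11.3018,-3.7822) (cross=-26.909)
θ=332°: ex = (C−B)/|BC| = (0.9713,-0.2380); ey = (0.2380,0.9713)
θ=332°: P = B + -1.74·ex + -2.26·ey = (1.3038,-3.6587)

θ=79°: -2.07 3.57
θ=89°: -2.72 3.40
θ=276°: -1.23 -6.30
θ=332°: 1.30 -3.66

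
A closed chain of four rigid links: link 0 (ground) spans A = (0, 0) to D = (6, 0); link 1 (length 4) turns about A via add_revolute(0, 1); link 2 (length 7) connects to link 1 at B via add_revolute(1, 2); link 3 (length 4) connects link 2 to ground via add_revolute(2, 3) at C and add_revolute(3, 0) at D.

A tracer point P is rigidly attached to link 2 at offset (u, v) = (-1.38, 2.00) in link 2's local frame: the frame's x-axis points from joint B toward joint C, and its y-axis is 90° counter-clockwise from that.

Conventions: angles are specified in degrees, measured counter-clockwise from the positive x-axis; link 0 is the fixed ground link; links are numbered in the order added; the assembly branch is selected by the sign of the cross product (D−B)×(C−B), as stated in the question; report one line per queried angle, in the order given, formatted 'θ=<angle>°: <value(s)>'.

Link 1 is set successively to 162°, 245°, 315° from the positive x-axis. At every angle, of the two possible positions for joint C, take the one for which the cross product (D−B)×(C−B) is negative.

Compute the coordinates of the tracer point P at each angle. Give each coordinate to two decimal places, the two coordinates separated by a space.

A=(0,0), D=(6.00,0)
θ=162°: B = A + 4.00·(cos162°, sin162°) = (-3.8042, 1.2361)
θ=162°: |BD| = 9.8818
θ=162°: circle(B,7.00) ∩ circle(D,4.00): a=6.6106, h=2.3020
θ=162°:   candidates: C₊=(3.0425,2.6931) cross=22.748; C₋=(2.4666,-1.8748) cross=-22.748
θ=162°:   branch - wants cross < 0 → take C=(2.4666,-1.8748) (cross=-22.748)
θ=162°: ex = (C−B)/|BC| = (0.8958,-0.4444); ey = (0.4444,0.8958)
θ=162°: P = B + -1.38·ex + 2.00·ey = (-4.1517,3.6410)
θ=245°: B = A + 4.00·(cos245°, sin245°) = (-1.6905, -3.6252)
θ=245°: |BD| = 8.5021
θ=245°: circle(B,7.00) ∩ circle(D,4.00): a=6.1917, h=3.2653
θ=245°:   candidates: C₊=(2.5179,1.9685) cross=27.762; C₋=(5.3025,-3.9387) cross=-27.762
θ=245°:   branch - wants cross < 0 → take C=(5.3025,-3.9387) (cross=-27.762)
θ=245°: ex = (C−B)/|BC| = (0.9990,-0.0448); ey = (0.0448,0.9990)
θ=245°: P = B + -1.38·ex + 2.00·ey = (-2.9795,-1.5654)
θ=315°: B = A + 4.00·(cos315°, sin315°) = (2.8284, -2.8284)
θ=315°: |BD| = 4.2496
θ=315°: circle(B,7.00) ∩ circle(D,4.00): a=6.0075, h=3.5930
θ=315°:   candidates: C₊=(4.9206,3.8516) cross=15.269; C₋=(9.7034,-1.5115) cross=-15.269
θ=315°:   branch - wants cross < 0 → take C=(9.7034,-1.5115) (cross=-15.269)
θ=315°: ex = (C−B)/|BC| = (0.9821,0.1881); ey = (-0.1881,0.9821)
θ=315°: P = B + -1.38·ex + 2.00·ey = (1.0968,-1.1238)

θ=162°: -4.15 3.64
θ=245°: -2.98 -1.57
θ=315°: 1.10 -1.12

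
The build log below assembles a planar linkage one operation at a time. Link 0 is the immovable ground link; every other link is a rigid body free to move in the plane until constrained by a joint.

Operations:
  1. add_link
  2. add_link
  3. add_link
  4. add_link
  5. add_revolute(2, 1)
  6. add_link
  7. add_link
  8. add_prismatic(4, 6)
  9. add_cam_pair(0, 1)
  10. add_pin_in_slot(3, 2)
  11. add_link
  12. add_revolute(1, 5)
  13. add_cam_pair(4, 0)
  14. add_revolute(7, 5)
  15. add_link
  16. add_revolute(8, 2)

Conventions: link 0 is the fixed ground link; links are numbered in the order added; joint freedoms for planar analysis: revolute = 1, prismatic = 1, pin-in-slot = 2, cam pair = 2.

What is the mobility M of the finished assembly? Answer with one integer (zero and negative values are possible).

(L,J1,J2)=(1,0,0); link0 fixed
link1: (2,0,0)
link2: (3,0,0)
link3: (4,0,0)
link4: (5,0,0)
R 2-1 [J1]: (5,1,0)
link5: (6,1,0)
link6: (7,1,0)
P 4-6 [J1]: (7,2,0)
C 0-1 [J2]: (7,2,1)
PS 3-2 [J2]: (7,2,2)
link7: (8,2,2)
R 1-5 [J1]: (8,3,2)
C 4-0 [J2]: (8,3,3)
R 7-5 [J1]: (8,4,3)
link8: (9,4,3)
R 8-2 [J1]: (9,5,3)
Grübler: 3·8 − 2·5 − 3 = 11

M = 11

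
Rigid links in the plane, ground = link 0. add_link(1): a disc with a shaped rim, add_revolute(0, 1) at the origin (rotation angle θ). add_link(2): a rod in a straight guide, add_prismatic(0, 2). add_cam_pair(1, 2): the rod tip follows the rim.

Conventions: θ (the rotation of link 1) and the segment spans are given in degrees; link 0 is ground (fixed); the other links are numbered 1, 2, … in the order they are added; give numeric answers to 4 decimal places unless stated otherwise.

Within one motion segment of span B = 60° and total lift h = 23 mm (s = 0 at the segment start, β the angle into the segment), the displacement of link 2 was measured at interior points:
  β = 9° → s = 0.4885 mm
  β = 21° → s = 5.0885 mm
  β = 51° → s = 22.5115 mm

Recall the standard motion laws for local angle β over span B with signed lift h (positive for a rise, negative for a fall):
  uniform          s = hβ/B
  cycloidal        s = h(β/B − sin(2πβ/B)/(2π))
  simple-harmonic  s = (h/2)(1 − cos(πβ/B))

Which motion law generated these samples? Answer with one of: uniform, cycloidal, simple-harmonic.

candidates at β/B = r: uniform s = h·r (linear in β); cycloidal s = h·(r − sin(2πr)/(2π)); simple-harmonic s = (h/2)(1 − cos(πr))
β=9°: printed 0.4885 | uniform 3.4500, cycloidal 0.4885, simple-harmonic 1.2534
β=21°: printed 5.0885 | uniform 8.0500, cycloidal 5.0885, simple-harmonic 6.2791
β=51°: printed 22.5115 | uniform 19.5500, cycloidal 22.5115, simple-harmonic 21.7466
only one law matches every sample → cycloidal

cycloidal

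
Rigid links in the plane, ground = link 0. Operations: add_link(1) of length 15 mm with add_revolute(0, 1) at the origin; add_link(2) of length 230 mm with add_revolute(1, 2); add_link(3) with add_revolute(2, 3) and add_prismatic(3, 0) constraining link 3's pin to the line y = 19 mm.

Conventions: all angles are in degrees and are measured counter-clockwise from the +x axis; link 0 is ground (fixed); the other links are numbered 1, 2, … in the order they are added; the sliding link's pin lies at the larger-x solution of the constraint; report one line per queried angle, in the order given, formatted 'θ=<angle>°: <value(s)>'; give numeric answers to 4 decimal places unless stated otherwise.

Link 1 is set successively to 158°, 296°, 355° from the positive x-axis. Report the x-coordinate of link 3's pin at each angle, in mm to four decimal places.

geometry: r = 15 mm, L = 230 mm, e = 19 mm
θ=158°: crank pin P = (r cos θ, r sin θ) = (-13.907758, 5.619099)
θ=158°: h = r sin θ − e = 5.619099 − 19 = -13.380901
θ=158°: x = r cos θ + √(L² − h²) = -13.907758 + 229.610434 = 215.702676
θ=296°: crank pin P = (r cos θ, r sin θ) = (6.575567, -13.481911)
θ=296°: h = r sin θ − e = -13.481911 − 19 = -32.481911
θ=296°: x = r cos θ + √(L² − h²) = 6.575567 + 227.694808 = 234.270375
θ=355°: crank pin P = (r cos θ, r sin θ) = (14.942920, -1.307336)
θ=355°: h = r sin θ − e = -1.307336 − 19 = -20.307336
θ=355°: x = r cos θ + √(L² − h²) = 14.942920 + 229.101751 = 244.044671

θ=158°: 215.7027
θ=296°: 234.2704
θ=355°: 244.0447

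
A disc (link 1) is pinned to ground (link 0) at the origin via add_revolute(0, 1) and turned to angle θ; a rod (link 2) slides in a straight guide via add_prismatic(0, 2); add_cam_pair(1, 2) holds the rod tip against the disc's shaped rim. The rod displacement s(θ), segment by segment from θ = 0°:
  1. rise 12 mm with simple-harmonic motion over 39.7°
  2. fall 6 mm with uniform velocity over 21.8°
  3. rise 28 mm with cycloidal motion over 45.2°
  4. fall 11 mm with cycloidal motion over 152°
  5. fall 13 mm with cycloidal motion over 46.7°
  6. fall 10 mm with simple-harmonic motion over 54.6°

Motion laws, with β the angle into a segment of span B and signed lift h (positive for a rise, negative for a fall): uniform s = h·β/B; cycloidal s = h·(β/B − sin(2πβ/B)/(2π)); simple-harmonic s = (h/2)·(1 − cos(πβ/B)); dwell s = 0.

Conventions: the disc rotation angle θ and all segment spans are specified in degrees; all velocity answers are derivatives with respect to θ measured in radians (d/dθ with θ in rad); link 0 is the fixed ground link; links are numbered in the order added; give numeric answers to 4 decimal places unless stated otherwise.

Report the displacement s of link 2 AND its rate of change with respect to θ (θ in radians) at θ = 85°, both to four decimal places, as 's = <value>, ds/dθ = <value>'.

segment 1 (0° to 39.7°, simple-harmonic, h = 12) is passed completely: s = 0.0000 + (12) = 12.0000
segment 2 (39.7° to 61.5°, uniform, h = -6) is passed completely: s = 12.0000 + (-6) = 6.0000
θ = 85° falls in segment 3 (61.5° to 106.7°, cycloidal, h = 28): β = 85 − 61.5 = 23.5°, B = 45.2°; Δs = 28·(0.5199 − sin(2π·0.5199)/(2π)) = 15.1136; s = 6.0000 + 15.1136 = 21.1136
velocity in seg [61.5°–106.7°] (cycloidal), θ in radians: β = 23.5° = 0.4102 rad, B = 45.2° = 0.7889 rad; ds/dθ = (h/B)(1 − cos(2πβ/B)) = (28/0.7889)(1 − cos(2π·0.5199)) = 70.708517 mm/rad

s = 21.1136, ds/dθ = 70.7085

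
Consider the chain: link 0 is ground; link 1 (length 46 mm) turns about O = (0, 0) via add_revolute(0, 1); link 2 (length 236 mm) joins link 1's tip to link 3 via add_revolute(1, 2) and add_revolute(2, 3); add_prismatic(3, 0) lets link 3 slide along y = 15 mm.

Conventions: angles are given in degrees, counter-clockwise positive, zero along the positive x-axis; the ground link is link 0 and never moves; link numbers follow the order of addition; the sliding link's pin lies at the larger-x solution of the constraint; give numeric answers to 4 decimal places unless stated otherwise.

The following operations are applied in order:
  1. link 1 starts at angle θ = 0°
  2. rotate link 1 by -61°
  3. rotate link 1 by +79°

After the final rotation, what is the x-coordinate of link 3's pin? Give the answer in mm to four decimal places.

geometry: r = 46 mm, L = 236 mm, e = 15 mm; θ starts at 0°
rotate link 1 by -61°: θ ← 0° -61° = -61°
rotate link 1 by +79°: θ ← -61° +79° = 18°
crank pin P = (r cos θ, r sin θ) = (43.748600, 14.214782)
h = r sin θ − e = 14.214782 − 15 = -0.785218
x = r cos θ + √(L² − h²) = 43.748600 + 235.998694 = 279.747293

279.7473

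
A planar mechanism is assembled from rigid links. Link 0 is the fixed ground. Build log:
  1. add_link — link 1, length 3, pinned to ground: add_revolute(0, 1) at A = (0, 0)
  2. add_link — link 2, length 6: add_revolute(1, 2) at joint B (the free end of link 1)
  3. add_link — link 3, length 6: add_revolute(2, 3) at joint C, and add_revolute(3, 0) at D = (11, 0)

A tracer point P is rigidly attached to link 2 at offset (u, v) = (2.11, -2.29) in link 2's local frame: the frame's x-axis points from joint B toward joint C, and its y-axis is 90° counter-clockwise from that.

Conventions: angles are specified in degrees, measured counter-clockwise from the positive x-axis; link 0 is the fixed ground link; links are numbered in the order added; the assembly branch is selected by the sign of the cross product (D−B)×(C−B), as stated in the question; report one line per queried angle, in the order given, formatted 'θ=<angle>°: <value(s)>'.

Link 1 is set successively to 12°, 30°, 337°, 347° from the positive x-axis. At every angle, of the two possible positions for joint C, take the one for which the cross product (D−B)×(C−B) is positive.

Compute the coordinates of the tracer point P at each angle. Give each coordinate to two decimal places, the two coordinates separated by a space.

A=(0,0), D=(11.00,0)
θ=12°: B = A + 3.00·(cos12°, sin12°) = (2.9344, 0.6237)
θ=12°: |BD| = 8.0896
θ=12°: circle(B,6.00) ∩ circle(D,6.00): a=4.0448, h=4.4316
θ=12°:   candidates: C₊=(7.3089,4.7303) cross=35.850; C₋=(6.6255,-4.1066) cross=-35.850
θ=12°:   branch + wants cross > 0 → take C=(7.3089,4.7303) (cross=35.850)
θ=12°: ex = (C−B)/|BC| = (0.7291,0.6844); ey = (-0.6844,0.7291)
θ=12°: P = B + 2.11·ex + -2.29·ey = (6.0401,0.3983)
θ=30°: B = A + 3.00·(cos30°, sin30°) = (2.5981, 1.5000)
θ=30°: |BD| = 8.5348
θ=30°: circle(B,6.00) ∩ circle(D,6.00): a=4.2674, h=4.2178
θ=30°:   candidates: C₊=(7.5403,4.9021) cross=35.998; C₋=(6.0578,-3.4021) cross=-35.998
θ=30°:   branch + wants cross > 0 → take C=(7.5403,4.9021) (cross=35.998)
θ=30°: ex = (C−B)/|BC| = (0.8237,0.5670); ey = (-0.5670,0.8237)
θ=30°: P = B + 2.11·ex + -2.29·ey = (5.6346,0.8101)
θ=337°: B = A + 3.00·(cos337°, sin337°) = (2.7615, -1.1722)
θ=337°: |BD| = 8.3215
θ=337°: circle(B,6.00) ∩ circle(D,6.00): a=4.1607, h=4.3230
θ=337°:   candidates: C₊=(6.2718,3.6938) cross=35.974; C₋=(7.4897,-4.8660) cross=-35.974
θ=337°:   branch + wants cross > 0 → take C=(6.2718,3.6938) (cross=35.974)
θ=337°: ex = (C−B)/|BC| = (0.5850,0.8110); ey = (-0.8110,0.5850)
θ=337°: P = B + 2.11·ex + -2.29·ey = (5.8532,-0.8007)
θ=347°: B = A + 3.00·(cos347°, sin347°) = (2.9231, -0.6749)
θ=347°: |BD| = 8.1050
θ=347°: circle(B,6.00) ∩ circle(D,6.00): a=4.0525, h=4.4246
θ=347°:   candidates: C₊=(6.5931,4.0718) cross=35.862; C₋=(7.3300,-4.7467) cross=-35.862
θ=347°:   branch + wants cross > 0 → take C=(6.5931,4.0718) (cross=35.862)
θ=347°: ex = (C−B)/|BC| = (0.6117,0.7911); ey = (-0.7911,0.6117)
θ=347°: P = B + 2.11·ex + -2.29·ey = (6.0254,-0.4063)

θ=12°: 6.04 0.40
θ=30°: 5.63 0.81
θ=337°: 5.85 -0.80
θ=347°: 6.03 -0.41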